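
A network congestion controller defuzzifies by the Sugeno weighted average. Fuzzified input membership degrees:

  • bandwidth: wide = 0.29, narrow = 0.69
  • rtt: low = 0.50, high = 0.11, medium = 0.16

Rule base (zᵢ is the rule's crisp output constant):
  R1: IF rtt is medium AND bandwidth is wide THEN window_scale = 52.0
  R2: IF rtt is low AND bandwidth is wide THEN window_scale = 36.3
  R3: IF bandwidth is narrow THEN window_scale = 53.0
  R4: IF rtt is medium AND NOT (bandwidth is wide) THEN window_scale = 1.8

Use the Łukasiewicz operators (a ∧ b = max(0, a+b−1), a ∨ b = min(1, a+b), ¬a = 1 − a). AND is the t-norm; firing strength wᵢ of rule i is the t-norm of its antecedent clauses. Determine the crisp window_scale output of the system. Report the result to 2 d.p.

R1 (z=52.0): medium=0.16, wide=0.29; AND[max(0, a+b−1)] → w = 0.00
R2 (z=36.3): low=0.50, wide=0.29; AND[max(0, a+b−1)] → w = 0.00
R3 (z=53.0): narrow=0.69 → w = 0.69
R4 (z=1.8): medium=0.16, ¬wide=1−0.29=0.71; AND[max(0, a+b−1)] → w = 0.00
Weighted average = (0.00·52.0 + 0.00·36.3 + 0.69·53.0 + 0.00·1.8) / (0.00 + 0.00 + 0.69 + 0.00)
  = 36.5700 / 0.6900 = 53.00

53.00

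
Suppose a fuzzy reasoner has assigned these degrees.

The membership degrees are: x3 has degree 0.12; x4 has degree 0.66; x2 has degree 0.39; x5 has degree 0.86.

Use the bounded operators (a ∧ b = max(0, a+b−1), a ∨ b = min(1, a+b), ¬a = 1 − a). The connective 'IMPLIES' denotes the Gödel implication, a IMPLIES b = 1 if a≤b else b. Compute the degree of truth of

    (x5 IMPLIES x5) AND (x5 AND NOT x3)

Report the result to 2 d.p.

x5 IMPLIES x5  [Gödel: 1 if a≤b else b] with a=0.86, b=0.86 → 1.00
NOT x3 = 1 − 0.12 = 0.88
x5 AND NOT x3 = max(0, a+b−1) on (0.86, 0.88) = 0.74
(x5 IMPLIES x5) AND (x5 AND NOT x3) = max(0, a+b−1) on (1.00, 0.74) = 0.74

0.74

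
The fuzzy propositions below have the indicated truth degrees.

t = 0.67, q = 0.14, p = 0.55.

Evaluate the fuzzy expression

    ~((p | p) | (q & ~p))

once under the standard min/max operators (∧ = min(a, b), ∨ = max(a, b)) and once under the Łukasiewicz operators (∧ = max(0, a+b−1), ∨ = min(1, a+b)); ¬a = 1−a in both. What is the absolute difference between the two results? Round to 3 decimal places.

Under standard min/max:
  p | p = max(a, b) on (0.55, 0.55) = 0.55
  ~p = 1 − 0.55 = 0.45
  q & ~p = min(a, b) on (0.14, 0.45) = 0.14
  (p | p) | (q & ~p) = max(a, b) on (0.55, 0.14) = 0.55
  ~((p | p) | (q & ~p)) = 1 − 0.55 = 0.45
  → value = 0.4500
Under Łukasiewicz:
  p | p = min(1, a+b) on (0.55, 0.55) = 1.00
  ~p = 1 − 0.55 = 0.45
  q & ~p = max(0, a+b−1) on (0.14, 0.45) = 0.00
  (p | p) | (q & ~p) = min(1, a+b) on (1.00, 0.00) = 1.00
  ~((p | p) | (q & ~p)) = 1 − 1.00 = 0.00
  → value = 0.0000
|0.4500 − 0.0000| = 0.450

0.450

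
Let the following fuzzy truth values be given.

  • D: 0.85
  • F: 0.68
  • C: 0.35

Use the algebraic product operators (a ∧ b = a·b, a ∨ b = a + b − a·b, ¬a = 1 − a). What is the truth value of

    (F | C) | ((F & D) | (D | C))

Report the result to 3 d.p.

0.991

F | C = a + b − a·b on (0.6800, 0.3500) = 0.7920
F & D = a·b on (0.6800, 0.8500) = 0.5780
D | C = a + b − a·b on (0.8500, 0.3500) = 0.9025
(F & D) | (D | C) = a + b − a·b on (0.5780, 0.9025) = 0.9589
(F | C) | ((F & D) | (D | C)) = a + b − a·b on (0.7920, 0.9589) = 0.9914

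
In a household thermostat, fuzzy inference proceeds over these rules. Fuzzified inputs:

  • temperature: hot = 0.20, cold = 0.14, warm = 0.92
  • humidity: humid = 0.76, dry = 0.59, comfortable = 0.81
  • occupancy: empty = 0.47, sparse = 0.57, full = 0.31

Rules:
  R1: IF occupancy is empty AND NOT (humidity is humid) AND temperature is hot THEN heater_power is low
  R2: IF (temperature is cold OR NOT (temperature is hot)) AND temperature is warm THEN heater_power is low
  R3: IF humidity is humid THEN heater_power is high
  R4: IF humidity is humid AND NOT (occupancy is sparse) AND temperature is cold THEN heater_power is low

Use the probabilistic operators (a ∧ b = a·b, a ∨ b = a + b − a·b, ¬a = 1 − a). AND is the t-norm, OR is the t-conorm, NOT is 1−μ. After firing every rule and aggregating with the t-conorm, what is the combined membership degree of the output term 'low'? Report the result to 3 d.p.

0.778

R1: empty=0.47, ¬humid=1−0.76=0.24, hot=0.20; AND[a·b] → w = 0.0226
R2: (cold=0.14 OR ¬hot=1−0.20=0.80) = 0.8280; AND[a·b] with warm=0.92 → w = 0.7618
R3: humid=0.76 → w = 0.7600
R4: humid=0.76, ¬sparse=1−0.57=0.43, cold=0.14; AND[a·b] → w = 0.0458
Rules with consequent 'low': {R1, R2, R4} → strengths 0.0226, 0.7618, 0.0458
Aggregate via t-conorm [a + b − a·b]: 0.7778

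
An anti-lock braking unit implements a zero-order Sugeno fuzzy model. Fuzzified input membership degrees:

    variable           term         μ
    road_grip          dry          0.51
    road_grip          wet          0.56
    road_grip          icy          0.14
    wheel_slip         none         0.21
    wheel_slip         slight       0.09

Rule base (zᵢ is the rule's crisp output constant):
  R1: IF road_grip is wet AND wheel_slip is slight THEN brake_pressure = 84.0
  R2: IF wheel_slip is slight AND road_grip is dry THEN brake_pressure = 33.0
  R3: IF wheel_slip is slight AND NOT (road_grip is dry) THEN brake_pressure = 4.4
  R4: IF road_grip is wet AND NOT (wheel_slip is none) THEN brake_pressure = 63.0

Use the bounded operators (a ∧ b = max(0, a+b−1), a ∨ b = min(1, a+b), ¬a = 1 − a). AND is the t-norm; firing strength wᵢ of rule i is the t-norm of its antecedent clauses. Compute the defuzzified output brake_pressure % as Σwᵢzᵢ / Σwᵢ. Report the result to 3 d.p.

R1 (z=84.0): wet=0.56, slight=0.09; AND[max(0, a+b−1)] → w = 0.00
R2 (z=33.0): slight=0.09, dry=0.51; AND[max(0, a+b−1)] → w = 0.00
R3 (z=4.4): slight=0.09, ¬dry=1−0.51=0.49; AND[max(0, a+b−1)] → w = 0.00
R4 (z=63.0): wet=0.56, ¬none=1−0.21=0.79; AND[max(0, a+b−1)] → w = 0.35
Weighted average = (0.00·84.0 + 0.00·33.0 + 0.00·4.4 + 0.35·63.0) / (0.00 + 0.00 + 0.00 + 0.35)
  = 22.0500 / 0.3500 = 63.000

63.000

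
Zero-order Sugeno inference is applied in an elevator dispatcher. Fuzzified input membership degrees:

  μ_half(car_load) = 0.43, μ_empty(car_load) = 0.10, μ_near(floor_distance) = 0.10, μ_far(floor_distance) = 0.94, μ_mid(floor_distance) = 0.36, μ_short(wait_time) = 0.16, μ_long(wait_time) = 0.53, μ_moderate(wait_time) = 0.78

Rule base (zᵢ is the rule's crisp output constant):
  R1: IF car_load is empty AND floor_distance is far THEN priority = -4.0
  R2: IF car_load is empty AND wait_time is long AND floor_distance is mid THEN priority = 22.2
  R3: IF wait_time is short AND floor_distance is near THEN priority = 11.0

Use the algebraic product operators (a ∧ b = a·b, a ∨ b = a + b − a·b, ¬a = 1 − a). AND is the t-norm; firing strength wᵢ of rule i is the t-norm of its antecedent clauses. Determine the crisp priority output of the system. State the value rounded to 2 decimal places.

1.73

R1 (z=-4.0): empty=0.10, far=0.94; AND[a·b] → w = 0.0940
R2 (z=22.2): empty=0.10, long=0.53, mid=0.36; AND[a·b] → w = 0.0191
R3 (z=11.0): short=0.16, near=0.10; AND[a·b] → w = 0.0160
Weighted average = (0.0940·-4.0 + 0.0191·22.2 + 0.0160·11.0) / (0.0940 + 0.0191 + 0.0160)
  = 0.2236 / 0.1291 = 1.73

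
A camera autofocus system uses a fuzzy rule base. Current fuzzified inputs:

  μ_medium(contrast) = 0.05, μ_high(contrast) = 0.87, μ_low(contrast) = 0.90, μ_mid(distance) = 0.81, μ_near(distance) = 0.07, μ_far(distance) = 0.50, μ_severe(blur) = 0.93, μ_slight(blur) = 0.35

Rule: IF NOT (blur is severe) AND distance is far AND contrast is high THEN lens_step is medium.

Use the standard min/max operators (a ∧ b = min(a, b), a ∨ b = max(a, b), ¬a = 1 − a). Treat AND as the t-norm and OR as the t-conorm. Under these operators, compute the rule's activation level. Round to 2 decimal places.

0.07

firing strength: ¬severe=1−0.93=0.07, far=0.50, high=0.87; AND[min(a, b)] → w = 0.07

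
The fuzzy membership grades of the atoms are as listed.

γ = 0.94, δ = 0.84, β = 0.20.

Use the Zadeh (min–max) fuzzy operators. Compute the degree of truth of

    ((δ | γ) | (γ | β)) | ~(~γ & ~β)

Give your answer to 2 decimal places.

δ | γ = max(a, b) on (0.84, 0.94) = 0.94
γ | β = max(a, b) on (0.94, 0.20) = 0.94
(δ | γ) | (γ | β) = max(a, b) on (0.94, 0.94) = 0.94
~γ = 1 − 0.94 = 0.06
~β = 1 − 0.20 = 0.80
~γ & ~β = min(a, b) on (0.06, 0.80) = 0.06
~(~γ & ~β) = 1 − 0.06 = 0.94
((δ | γ) | (γ | β)) | ~(~γ & ~β) = max(a, b) on (0.94, 0.94) = 0.94

0.94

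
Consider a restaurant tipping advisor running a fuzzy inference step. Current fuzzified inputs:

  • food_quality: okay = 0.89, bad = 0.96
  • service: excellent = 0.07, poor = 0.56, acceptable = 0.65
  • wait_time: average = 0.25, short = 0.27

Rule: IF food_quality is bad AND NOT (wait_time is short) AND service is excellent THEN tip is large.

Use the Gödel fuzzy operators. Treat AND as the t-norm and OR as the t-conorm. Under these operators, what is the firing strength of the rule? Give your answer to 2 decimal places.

firing strength: bad=0.96, ¬short=1−0.27=0.73, excellent=0.07; AND[min(a, b)] → w = 0.07

0.07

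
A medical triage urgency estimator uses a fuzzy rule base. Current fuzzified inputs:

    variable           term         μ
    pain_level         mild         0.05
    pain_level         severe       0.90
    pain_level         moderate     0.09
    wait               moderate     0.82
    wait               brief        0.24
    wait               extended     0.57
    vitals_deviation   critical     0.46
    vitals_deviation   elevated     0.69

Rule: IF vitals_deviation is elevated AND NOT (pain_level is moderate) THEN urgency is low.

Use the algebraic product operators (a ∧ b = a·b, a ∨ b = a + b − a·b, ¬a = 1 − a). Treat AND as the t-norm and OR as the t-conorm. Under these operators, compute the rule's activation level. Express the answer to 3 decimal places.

firing strength: elevated=0.69, ¬moderate=1−0.09=0.91; AND[a·b] → w = 0.6279

0.628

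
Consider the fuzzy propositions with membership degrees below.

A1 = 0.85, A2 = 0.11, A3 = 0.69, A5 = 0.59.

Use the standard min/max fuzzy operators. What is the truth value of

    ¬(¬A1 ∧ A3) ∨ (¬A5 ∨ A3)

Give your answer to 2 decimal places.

0.85

¬A1 = 1 − 0.85 = 0.15
¬A1 ∧ A3 = min(a, b) on (0.15, 0.69) = 0.15
¬(¬A1 ∧ A3) = 1 − 0.15 = 0.85
¬A5 = 1 − 0.59 = 0.41
¬A5 ∨ A3 = max(a, b) on (0.41, 0.69) = 0.69
¬(¬A1 ∧ A3) ∨ (¬A5 ∨ A3) = max(a, b) on (0.85, 0.69) = 0.85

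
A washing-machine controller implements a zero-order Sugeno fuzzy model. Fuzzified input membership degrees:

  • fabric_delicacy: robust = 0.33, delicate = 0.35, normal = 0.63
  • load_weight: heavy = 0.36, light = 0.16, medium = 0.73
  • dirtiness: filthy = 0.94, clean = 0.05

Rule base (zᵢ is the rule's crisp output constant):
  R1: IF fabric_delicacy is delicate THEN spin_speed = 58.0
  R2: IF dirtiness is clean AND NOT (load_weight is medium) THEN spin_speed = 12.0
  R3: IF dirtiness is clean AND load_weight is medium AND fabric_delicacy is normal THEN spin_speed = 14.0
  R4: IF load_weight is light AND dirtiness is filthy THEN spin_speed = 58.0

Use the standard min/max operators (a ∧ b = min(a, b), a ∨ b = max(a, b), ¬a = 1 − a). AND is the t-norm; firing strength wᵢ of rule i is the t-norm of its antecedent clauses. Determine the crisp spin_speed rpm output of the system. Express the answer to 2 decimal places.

50.62

R1 (z=58.0): delicate=0.35 → w = 0.35
R2 (z=12.0): clean=0.05, ¬medium=1−0.73=0.27; AND[min(a, b)] → w = 0.05
R3 (z=14.0): clean=0.05, medium=0.73, normal=0.63; AND[min(a, b)] → w = 0.05
R4 (z=58.0): light=0.16, filthy=0.94; AND[min(a, b)] → w = 0.16
Weighted average = (0.35·58.0 + 0.05·12.0 + 0.05·14.0 + 0.16·58.0) / (0.35 + 0.05 + 0.05 + 0.16)
  = 30.8800 / 0.6100 = 50.62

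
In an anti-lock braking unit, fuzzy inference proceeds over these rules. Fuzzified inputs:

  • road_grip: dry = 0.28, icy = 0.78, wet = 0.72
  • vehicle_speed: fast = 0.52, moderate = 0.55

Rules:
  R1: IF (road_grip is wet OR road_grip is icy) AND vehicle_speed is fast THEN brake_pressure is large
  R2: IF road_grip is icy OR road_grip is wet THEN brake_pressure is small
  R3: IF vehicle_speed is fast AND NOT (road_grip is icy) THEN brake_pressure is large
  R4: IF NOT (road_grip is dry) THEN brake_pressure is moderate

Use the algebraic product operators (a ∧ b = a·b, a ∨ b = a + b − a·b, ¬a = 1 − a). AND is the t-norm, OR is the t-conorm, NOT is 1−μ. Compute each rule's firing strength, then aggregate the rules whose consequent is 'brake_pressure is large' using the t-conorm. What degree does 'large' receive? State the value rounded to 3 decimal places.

0.547

R1: (wet=0.72 OR icy=0.78) = 0.9384; AND[a·b] with fast=0.52 → w = 0.4880
R2: icy=0.78, wet=0.72; OR[a + b − a·b] → w = 0.9384
R3: fast=0.52, ¬icy=1−0.78=0.22; AND[a·b] → w = 0.1144
R4: ¬dry=1−0.28=0.72 → w = 0.7200
Rules with consequent 'large': {R1, R3} → strengths 0.4880, 0.1144
Aggregate via t-conorm [a + b − a·b]: 0.5465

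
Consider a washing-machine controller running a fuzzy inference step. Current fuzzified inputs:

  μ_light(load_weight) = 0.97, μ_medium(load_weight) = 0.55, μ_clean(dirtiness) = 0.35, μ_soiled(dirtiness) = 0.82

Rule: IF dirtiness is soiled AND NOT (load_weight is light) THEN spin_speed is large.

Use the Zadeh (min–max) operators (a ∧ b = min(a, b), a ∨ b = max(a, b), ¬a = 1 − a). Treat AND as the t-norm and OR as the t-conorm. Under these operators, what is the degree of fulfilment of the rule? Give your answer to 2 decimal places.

firing strength: soiled=0.82, ¬light=1−0.97=0.03; AND[min(a, b)] → w = 0.03

0.03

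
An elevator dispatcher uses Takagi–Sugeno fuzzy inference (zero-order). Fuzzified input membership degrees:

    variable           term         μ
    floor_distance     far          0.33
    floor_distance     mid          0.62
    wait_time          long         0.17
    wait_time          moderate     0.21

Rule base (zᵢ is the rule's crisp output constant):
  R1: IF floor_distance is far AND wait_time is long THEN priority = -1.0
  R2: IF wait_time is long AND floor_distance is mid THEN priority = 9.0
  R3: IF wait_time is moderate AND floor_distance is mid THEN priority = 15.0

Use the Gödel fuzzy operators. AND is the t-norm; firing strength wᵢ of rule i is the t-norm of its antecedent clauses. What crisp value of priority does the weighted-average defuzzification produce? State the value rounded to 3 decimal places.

R1 (z=-1.0): far=0.33, long=0.17; AND[min(a, b)] → w = 0.17
R2 (z=9.0): long=0.17, mid=0.62; AND[min(a, b)] → w = 0.17
R3 (z=15.0): moderate=0.21, mid=0.62; AND[min(a, b)] → w = 0.21
Weighted average = (0.17·-1.0 + 0.17·9.0 + 0.21·15.0) / (0.17 + 0.17 + 0.21)
  = 4.5100 / 0.5500 = 8.200

8.200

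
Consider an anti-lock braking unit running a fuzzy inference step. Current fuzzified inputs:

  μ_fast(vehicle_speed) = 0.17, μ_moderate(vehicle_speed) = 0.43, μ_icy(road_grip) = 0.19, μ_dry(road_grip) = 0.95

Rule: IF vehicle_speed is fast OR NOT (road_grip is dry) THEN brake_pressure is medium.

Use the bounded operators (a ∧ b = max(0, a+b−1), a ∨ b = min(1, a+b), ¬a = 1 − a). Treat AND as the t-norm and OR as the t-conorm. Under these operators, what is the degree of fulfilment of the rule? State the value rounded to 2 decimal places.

firing strength: fast=0.17, ¬dry=1−0.95=0.05; OR[min(1, a+b)] → w = 0.22

0.22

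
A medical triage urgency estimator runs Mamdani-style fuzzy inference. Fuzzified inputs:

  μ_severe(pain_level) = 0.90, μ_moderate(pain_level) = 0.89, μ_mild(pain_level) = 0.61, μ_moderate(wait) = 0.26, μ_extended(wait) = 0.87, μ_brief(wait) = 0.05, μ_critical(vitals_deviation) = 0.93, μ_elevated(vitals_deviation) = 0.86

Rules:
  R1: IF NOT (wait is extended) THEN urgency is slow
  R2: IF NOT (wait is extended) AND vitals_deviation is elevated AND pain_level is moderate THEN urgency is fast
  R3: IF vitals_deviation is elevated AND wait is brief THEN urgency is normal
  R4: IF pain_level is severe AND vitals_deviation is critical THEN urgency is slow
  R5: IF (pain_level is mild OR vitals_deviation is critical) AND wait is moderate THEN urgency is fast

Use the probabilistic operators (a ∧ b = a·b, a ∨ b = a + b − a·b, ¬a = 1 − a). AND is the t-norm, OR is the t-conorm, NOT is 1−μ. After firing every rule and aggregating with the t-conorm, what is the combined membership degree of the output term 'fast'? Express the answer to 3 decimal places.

R1: ¬extended=1−0.87=0.13 → w = 0.1300
R2: ¬extended=1−0.87=0.13, elevated=0.86, moderate=0.89; AND[a·b] → w = 0.0995
R3: elevated=0.86, brief=0.05; AND[a·b] → w = 0.0430
R4: severe=0.90, critical=0.93; AND[a·b] → w = 0.8370
R5: (mild=0.61 OR critical=0.93) = 0.9727; AND[a·b] with moderate=0.26 → w = 0.2529
Rules with consequent 'fast': {R2, R5} → strengths 0.0995, 0.2529
Aggregate via t-conorm [a + b − a·b]: 0.3272

0.327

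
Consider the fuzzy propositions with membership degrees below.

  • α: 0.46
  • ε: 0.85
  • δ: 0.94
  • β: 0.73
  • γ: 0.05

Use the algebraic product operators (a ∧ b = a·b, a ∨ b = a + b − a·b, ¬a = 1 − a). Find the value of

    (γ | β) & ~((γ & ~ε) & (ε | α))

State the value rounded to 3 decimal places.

0.738

γ | β = a + b − a·b on (0.0500, 0.7300) = 0.7435
~ε = 1 − 0.8500 = 0.1500
γ & ~ε = a·b on (0.0500, 0.1500) = 0.0075
ε | α = a + b − a·b on (0.8500, 0.4600) = 0.9190
(γ & ~ε) & (ε | α) = a·b on (0.0075, 0.9190) = 0.0069
~((γ & ~ε) & (ε | α)) = 1 − 0.0069 = 0.9931
(γ | β) & ~((γ & ~ε) & (ε | α)) = a·b on (0.7435, 0.9931) = 0.7384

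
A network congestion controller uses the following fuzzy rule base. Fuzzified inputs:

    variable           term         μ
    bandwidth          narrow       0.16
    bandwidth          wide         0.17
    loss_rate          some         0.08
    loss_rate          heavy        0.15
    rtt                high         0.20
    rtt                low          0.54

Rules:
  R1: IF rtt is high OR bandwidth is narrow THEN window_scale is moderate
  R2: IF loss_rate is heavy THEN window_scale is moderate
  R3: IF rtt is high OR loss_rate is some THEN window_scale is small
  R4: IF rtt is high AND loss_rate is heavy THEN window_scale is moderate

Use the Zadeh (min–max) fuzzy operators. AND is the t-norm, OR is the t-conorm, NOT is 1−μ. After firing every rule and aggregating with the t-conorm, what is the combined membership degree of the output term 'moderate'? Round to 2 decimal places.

0.20

R1: high=0.20, narrow=0.16; OR[max(a, b)] → w = 0.20
R2: heavy=0.15 → w = 0.15
R3: high=0.20, some=0.08; OR[max(a, b)] → w = 0.20
R4: high=0.20, heavy=0.15; AND[min(a, b)] → w = 0.15
Rules with consequent 'moderate': {R1, R2, R4} → strengths 0.20, 0.15, 0.15
Aggregate via t-conorm [max(a, b)]: 0.20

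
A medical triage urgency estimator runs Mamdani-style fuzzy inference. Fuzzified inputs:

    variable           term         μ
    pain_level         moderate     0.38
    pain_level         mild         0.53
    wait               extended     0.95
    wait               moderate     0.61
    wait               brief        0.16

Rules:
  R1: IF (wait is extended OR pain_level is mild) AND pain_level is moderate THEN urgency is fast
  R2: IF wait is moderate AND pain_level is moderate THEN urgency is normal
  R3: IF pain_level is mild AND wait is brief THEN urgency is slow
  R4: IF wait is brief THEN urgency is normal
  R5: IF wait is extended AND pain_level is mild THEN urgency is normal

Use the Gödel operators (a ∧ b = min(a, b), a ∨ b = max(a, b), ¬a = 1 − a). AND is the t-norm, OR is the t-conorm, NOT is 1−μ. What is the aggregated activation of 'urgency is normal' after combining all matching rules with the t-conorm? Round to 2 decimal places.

0.53

R1: (extended=0.95 OR mild=0.53) = 0.95; AND[min(a, b)] with moderate=0.38 → w = 0.38
R2: moderate=0.61, moderate=0.38; AND[min(a, b)] → w = 0.38
R3: mild=0.53, brief=0.16; AND[min(a, b)] → w = 0.16
R4: brief=0.16 → w = 0.16
R5: extended=0.95, mild=0.53; AND[min(a, b)] → w = 0.53
Rules with consequent 'normal': {R2, R4, R5} → strengths 0.38, 0.16, 0.53
Aggregate via t-conorm [max(a, b)]: 0.53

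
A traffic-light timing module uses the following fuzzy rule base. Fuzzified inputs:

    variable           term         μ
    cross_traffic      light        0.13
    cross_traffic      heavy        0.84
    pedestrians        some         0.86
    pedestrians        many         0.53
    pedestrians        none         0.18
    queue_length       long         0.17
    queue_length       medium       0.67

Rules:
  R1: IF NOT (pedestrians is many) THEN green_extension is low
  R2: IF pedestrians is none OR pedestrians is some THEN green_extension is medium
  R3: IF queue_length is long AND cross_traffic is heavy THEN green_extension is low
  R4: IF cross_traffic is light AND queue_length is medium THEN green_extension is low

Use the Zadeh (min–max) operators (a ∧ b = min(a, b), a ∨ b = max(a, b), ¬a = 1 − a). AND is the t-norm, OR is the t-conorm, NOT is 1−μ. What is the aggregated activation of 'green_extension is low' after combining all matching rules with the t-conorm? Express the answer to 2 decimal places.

R1: ¬many=1−0.53=0.47 → w = 0.47
R2: none=0.18, some=0.86; OR[max(a, b)] → w = 0.86
R3: long=0.17, heavy=0.84; AND[min(a, b)] → w = 0.17
R4: light=0.13, medium=0.67; AND[min(a, b)] → w = 0.13
Rules with consequent 'low': {R1, R3, R4} → strengths 0.47, 0.17, 0.13
Aggregate via t-conorm [max(a, b)]: 0.47

0.47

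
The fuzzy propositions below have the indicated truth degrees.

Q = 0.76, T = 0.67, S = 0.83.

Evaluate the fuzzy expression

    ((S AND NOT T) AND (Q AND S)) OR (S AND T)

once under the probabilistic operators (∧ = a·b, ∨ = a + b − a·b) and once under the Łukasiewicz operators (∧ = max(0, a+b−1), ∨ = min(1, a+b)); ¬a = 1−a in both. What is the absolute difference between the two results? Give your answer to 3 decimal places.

0.133

Under probabilistic:
  NOT T = 1 − 0.6700 = 0.3300
  S AND NOT T = a·b on (0.8300, 0.3300) = 0.2739
  Q AND S = a·b on (0.7600, 0.8300) = 0.6308
  (S AND NOT T) AND (Q AND S) = a·b on (0.2739, 0.6308) = 0.1728
  S AND T = a·b on (0.8300, 0.6700) = 0.5561
  ((S AND NOT T) AND (Q AND S)) OR (S AND T) = a + b − a·b on (0.1728, 0.5561) = 0.6328
  → value = 0.6328
Under Łukasiewicz:
  NOT T = 1 − 0.67 = 0.33
  S AND NOT T = max(0, a+b−1) on (0.83, 0.33) = 0.16
  Q AND S = max(0, a+b−1) on (0.76, 0.83) = 0.59
  (S AND NOT T) AND (Q AND S) = max(0, a+b−1) on (0.16, 0.59) = 0.00
  S AND T = max(0, a+b−1) on (0.83, 0.67) = 0.50
  ((S AND NOT T) AND (Q AND S)) OR (S AND T) = min(1, a+b) on (0.00, 0.50) = 0.50
  → value = 0.5000
|0.6328 − 0.5000| = 0.133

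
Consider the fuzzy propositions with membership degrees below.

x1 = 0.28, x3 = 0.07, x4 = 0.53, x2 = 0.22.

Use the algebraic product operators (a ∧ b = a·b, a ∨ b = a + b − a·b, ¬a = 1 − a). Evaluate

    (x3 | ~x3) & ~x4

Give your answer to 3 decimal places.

~x3 = 1 − 0.0700 = 0.9300
x3 | ~x3 = a + b − a·b on (0.0700, 0.9300) = 0.9349
~x4 = 1 − 0.5300 = 0.4700
(x3 | ~x3) & ~x4 = a·b on (0.9349, 0.4700) = 0.4394

0.439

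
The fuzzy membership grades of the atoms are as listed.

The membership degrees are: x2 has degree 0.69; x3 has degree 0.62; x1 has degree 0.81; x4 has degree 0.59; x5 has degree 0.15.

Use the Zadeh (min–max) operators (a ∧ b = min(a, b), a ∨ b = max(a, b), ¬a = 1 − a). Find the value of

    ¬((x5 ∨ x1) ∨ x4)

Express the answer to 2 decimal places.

0.19

x5 ∨ x1 = max(a, b) on (0.15, 0.81) = 0.81
(x5 ∨ x1) ∨ x4 = max(a, b) on (0.81, 0.59) = 0.81
¬((x5 ∨ x1) ∨ x4) = 1 − 0.81 = 0.19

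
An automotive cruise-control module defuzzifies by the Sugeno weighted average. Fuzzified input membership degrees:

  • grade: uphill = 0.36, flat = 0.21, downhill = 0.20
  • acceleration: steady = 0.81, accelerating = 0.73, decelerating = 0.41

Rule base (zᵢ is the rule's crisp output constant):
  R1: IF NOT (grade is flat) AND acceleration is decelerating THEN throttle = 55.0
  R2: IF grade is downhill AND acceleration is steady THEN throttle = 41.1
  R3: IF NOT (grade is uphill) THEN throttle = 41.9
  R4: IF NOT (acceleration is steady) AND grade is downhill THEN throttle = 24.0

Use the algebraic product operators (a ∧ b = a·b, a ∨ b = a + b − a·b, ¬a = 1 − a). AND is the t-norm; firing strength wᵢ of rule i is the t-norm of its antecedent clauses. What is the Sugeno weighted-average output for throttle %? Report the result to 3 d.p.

44.850

R1 (z=55.0): ¬flat=1−0.21=0.79, decelerating=0.41; AND[a·b] → w = 0.3239
R2 (z=41.1): downhill=0.20, steady=0.81; AND[a·b] → w = 0.1620
R3 (z=41.9): ¬uphill=1−0.36=0.64 → w = 0.6400
R4 (z=24.0): ¬steady=1−0.81=0.19, downhill=0.20; AND[a·b] → w = 0.0380
Weighted average = (0.3239·55.0 + 0.1620·41.1 + 0.6400·41.9 + 0.0380·24.0) / (0.3239 + 0.1620 + 0.6400 + 0.0380)
  = 52.2007 / 1.1639 = 44.850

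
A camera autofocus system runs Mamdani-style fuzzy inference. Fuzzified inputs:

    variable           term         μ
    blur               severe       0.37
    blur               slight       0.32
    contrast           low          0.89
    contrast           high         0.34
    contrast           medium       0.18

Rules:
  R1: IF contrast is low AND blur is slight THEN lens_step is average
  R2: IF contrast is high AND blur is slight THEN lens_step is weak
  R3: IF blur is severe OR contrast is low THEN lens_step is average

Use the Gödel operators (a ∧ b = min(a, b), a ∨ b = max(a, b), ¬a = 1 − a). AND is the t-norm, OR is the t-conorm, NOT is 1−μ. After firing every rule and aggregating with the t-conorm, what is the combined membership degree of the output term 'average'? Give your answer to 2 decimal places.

R1: low=0.89, slight=0.32; AND[min(a, b)] → w = 0.32
R2: high=0.34, slight=0.32; AND[min(a, b)] → w = 0.32
R3: severe=0.37, low=0.89; OR[max(a, b)] → w = 0.89
Rules with consequent 'average': {R1, R3} → strengths 0.32, 0.89
Aggregate via t-conorm [max(a, b)]: 0.89

0.89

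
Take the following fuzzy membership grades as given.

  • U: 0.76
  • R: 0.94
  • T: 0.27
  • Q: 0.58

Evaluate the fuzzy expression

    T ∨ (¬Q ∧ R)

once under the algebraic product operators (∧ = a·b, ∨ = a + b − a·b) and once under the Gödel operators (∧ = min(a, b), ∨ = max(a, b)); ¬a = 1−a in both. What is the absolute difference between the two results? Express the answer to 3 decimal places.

Under algebraic product:
  ¬Q = 1 − 0.5800 = 0.4200
  ¬Q ∧ R = a·b on (0.4200, 0.9400) = 0.3948
  T ∨ (¬Q ∧ R) = a + b − a·b on (0.2700, 0.3948) = 0.5582
  → value = 0.5582
Under Gödel:
  ¬Q = 1 − 0.58 = 0.42
  ¬Q ∧ R = min(a, b) on (0.42, 0.94) = 0.42
  T ∨ (¬Q ∧ R) = max(a, b) on (0.27, 0.42) = 0.42
  → value = 0.4200
|0.5582 − 0.4200| = 0.138

0.138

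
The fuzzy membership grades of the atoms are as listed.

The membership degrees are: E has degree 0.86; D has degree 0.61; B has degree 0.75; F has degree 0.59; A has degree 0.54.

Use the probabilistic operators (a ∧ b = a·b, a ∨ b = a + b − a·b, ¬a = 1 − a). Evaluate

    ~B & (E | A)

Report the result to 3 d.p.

~B = 1 − 0.7500 = 0.2500
E | A = a + b − a·b on (0.8600, 0.5400) = 0.9356
~B & (E | A) = a·b on (0.2500, 0.9356) = 0.2339

0.234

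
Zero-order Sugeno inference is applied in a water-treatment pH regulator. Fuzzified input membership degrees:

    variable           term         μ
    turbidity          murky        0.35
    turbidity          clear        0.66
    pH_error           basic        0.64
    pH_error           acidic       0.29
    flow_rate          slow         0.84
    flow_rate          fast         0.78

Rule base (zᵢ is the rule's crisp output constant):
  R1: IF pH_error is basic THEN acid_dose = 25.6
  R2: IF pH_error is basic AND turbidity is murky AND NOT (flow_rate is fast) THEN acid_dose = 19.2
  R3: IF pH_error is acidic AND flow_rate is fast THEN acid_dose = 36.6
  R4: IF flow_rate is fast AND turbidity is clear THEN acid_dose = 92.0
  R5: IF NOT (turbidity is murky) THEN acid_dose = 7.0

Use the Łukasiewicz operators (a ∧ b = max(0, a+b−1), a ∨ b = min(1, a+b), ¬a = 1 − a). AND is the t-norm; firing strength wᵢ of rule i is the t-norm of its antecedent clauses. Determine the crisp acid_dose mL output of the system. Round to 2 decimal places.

35.54

R1 (z=25.6): basic=0.64 → w = 0.64
R2 (z=19.2): basic=0.64, murky=0.35, ¬fast=1−0.78=0.22; AND[max(0, a+b−1)] → w = 0.00
R3 (z=36.6): acidic=0.29, fast=0.78; AND[max(0, a+b−1)] → w = 0.07
R4 (z=92.0): fast=0.78, clear=0.66; AND[max(0, a+b−1)] → w = 0.44
R5 (z=7.0): ¬murky=1−0.35=0.65 → w = 0.65
Weighted average = (0.64·25.6 + 0.00·19.2 + 0.07·36.6 + 0.44·92.0 + 0.65·7.0) / (0.64 + 0.00 + 0.07 + 0.44 + 0.65)
  = 63.9760 / 1.8000 = 35.54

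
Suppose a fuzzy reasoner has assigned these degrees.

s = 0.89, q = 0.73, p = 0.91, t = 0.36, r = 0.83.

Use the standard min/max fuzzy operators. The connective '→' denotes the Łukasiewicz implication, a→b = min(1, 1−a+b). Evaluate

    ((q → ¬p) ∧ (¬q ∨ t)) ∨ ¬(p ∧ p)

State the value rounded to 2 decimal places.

0.36

¬p = 1 − 0.91 = 0.09
q → ¬p  [Łukasiewicz: min(1, 1−a+b)] with a=0.73, b=0.09 → 0.36
¬q = 1 − 0.73 = 0.27
¬q ∨ t = max(a, b) on (0.27, 0.36) = 0.36
(q → ¬p) ∧ (¬q ∨ t) = min(a, b) on (0.36, 0.36) = 0.36
p ∧ p = min(a, b) on (0.91, 0.91) = 0.91
¬(p ∧ p) = 1 − 0.91 = 0.09
((q → ¬p) ∧ (¬q ∨ t)) ∨ ¬(p ∧ p) = max(a, b) on (0.36, 0.09) = 0.36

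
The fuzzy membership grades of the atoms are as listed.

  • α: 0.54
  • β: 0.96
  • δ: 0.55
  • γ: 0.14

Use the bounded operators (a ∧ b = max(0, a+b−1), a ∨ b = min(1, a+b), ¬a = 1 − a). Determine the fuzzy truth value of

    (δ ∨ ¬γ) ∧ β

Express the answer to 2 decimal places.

0.96

¬γ = 1 − 0.14 = 0.86
δ ∨ ¬γ = min(1, a+b) on (0.55, 0.86) = 1.00
(δ ∨ ¬γ) ∧ β = max(0, a+b−1) on (1.00, 0.96) = 0.96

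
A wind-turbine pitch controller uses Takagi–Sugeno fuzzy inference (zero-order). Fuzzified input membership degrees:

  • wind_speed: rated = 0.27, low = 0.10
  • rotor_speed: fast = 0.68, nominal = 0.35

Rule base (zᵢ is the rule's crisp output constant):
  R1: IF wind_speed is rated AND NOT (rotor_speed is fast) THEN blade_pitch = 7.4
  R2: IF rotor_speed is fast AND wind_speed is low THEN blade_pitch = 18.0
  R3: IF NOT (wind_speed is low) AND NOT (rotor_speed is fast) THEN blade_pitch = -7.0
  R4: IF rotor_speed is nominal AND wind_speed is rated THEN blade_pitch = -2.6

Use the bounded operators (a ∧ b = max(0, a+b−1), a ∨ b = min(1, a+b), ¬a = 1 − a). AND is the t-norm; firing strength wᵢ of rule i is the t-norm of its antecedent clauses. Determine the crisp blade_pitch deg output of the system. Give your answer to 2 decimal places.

-7.00

R1 (z=7.4): rated=0.27, ¬fast=1−0.68=0.32; AND[max(0, a+b−1)] → w = 0.00
R2 (z=18.0): fast=0.68, low=0.10; AND[max(0, a+b−1)] → w = 0.00
R3 (z=-7.0): ¬low=1−0.10=0.90, ¬fast=1−0.68=0.32; AND[max(0, a+b−1)] → w = 0.22
R4 (z=-2.6): nominal=0.35, rated=0.27; AND[max(0, a+b−1)] → w = 0.00
Weighted average = (0.00·7.4 + 0.00·18.0 + 0.22·-7.0 + 0.00·-2.6) / (0.00 + 0.00 + 0.22 + 0.00)
  = -1.5400 / 0.2200 = -7.00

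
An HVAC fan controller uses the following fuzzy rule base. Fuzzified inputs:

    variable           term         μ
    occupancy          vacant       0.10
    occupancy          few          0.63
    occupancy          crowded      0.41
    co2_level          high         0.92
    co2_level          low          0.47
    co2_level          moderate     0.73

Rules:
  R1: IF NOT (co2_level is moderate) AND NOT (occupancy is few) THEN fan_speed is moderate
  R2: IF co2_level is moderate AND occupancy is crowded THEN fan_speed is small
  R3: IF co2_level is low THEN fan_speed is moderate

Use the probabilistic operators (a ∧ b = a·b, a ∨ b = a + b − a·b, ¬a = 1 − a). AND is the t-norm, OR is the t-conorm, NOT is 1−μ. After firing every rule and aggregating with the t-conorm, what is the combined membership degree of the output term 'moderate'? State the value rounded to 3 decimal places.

R1: ¬moderate=1−0.73=0.27, ¬few=1−0.63=0.37; AND[a·b] → w = 0.0999
R2: moderate=0.73, crowded=0.41; AND[a·b] → w = 0.2993
R3: low=0.47 → w = 0.4700
Rules with consequent 'moderate': {R1, R3} → strengths 0.0999, 0.4700
Aggregate via t-conorm [a + b − a·b]: 0.5229

0.523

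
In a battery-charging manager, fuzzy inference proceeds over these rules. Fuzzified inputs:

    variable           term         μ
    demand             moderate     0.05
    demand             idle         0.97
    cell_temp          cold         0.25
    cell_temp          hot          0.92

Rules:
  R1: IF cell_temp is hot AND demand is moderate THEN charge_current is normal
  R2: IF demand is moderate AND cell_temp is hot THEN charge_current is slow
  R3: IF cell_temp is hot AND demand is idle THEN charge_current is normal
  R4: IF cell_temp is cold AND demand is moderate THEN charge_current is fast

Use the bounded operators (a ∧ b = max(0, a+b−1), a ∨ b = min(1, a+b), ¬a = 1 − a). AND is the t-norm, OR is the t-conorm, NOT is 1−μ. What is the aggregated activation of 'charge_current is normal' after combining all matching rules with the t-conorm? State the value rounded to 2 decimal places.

R1: hot=0.92, moderate=0.05; AND[max(0, a+b−1)] → w = 0.00
R2: moderate=0.05, hot=0.92; AND[max(0, a+b−1)] → w = 0.00
R3: hot=0.92, idle=0.97; AND[max(0, a+b−1)] → w = 0.89
R4: cold=0.25, moderate=0.05; AND[max(0, a+b−1)] → w = 0.00
Rules with consequent 'normal': {R1, R3} → strengths 0.00, 0.89
Aggregate via t-conorm [min(1, a+b)]: 0.89

0.89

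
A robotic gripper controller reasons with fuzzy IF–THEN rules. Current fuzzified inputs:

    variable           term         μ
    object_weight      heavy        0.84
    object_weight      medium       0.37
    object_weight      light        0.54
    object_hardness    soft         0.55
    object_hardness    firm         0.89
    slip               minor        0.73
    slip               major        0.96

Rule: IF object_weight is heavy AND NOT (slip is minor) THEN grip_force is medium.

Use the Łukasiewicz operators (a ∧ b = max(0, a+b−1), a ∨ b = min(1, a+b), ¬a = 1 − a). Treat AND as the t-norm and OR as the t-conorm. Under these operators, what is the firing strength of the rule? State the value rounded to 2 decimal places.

0.11

firing strength: heavy=0.84, ¬minor=1−0.73=0.27; AND[max(0, a+b−1)] → w = 0.11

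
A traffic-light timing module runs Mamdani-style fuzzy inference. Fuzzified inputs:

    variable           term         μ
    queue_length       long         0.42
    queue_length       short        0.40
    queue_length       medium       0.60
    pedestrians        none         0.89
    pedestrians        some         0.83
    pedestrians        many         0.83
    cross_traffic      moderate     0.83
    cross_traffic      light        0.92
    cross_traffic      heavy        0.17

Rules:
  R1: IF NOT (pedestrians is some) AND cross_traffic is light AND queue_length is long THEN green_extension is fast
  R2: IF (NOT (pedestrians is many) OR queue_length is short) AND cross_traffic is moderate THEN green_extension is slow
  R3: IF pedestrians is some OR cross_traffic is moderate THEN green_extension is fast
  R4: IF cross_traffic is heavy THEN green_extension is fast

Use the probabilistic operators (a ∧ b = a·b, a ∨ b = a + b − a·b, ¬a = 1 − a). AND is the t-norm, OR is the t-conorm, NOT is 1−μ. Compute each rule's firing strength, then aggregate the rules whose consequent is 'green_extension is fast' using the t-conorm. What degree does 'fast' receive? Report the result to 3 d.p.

R1: ¬some=1−0.83=0.17, light=0.92, long=0.42; AND[a·b] → w = 0.0657
R2: (¬many=1−0.83=0.17 OR short=0.40) = 0.5020; AND[a·b] with moderate=0.83 → w = 0.4167
R3: some=0.83, moderate=0.83; OR[a + b − a·b] → w = 0.9711
R4: heavy=0.17 → w = 0.1700
Rules with consequent 'fast': {R1, R3, R4} → strengths 0.0657, 0.9711, 0.1700
Aggregate via t-conorm [a + b − a·b]: 0.9776

0.978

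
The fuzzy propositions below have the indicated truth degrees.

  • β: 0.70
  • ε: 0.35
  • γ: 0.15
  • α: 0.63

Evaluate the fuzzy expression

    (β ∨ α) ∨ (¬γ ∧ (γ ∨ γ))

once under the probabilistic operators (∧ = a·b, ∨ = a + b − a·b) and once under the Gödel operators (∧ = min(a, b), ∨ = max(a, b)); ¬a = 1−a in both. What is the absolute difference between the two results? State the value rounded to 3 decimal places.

Under probabilistic:
  β ∨ α = a + b − a·b on (0.7000, 0.6300) = 0.8890
  ¬γ = 1 − 0.1500 = 0.8500
  γ ∨ γ = a + b − a·b on (0.1500, 0.1500) = 0.2775
  ¬γ ∧ (γ ∨ γ) = a·b on (0.8500, 0.2775) = 0.2359
  (β ∨ α) ∨ (¬γ ∧ (γ ∨ γ)) = a + b − a·b on (0.8890, 0.2359) = 0.9152
  → value = 0.9152
Under Gödel:
  β ∨ α = max(a, b) on (0.70, 0.63) = 0.70
  ¬γ = 1 − 0.15 = 0.85
  γ ∨ γ = max(a, b) on (0.15, 0.15) = 0.15
  ¬γ ∧ (γ ∨ γ) = min(a, b) on (0.85, 0.15) = 0.15
  (β ∨ α) ∨ (¬γ ∧ (γ ∨ γ)) = max(a, b) on (0.70, 0.15) = 0.70
  → value = 0.7000
|0.9152 − 0.7000| = 0.215

0.215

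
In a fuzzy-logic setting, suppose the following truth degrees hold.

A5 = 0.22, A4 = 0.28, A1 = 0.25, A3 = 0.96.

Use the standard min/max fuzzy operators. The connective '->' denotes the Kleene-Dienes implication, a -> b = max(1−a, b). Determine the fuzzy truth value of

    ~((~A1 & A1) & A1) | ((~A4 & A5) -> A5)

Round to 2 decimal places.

~A1 = 1 − 0.25 = 0.75
~A1 & A1 = min(a, b) on (0.75, 0.25) = 0.25
(~A1 & A1) & A1 = min(a, b) on (0.25, 0.25) = 0.25
~((~A1 & A1) & A1) = 1 − 0.25 = 0.75
~A4 = 1 − 0.28 = 0.72
~A4 & A5 = min(a, b) on (0.72, 0.22) = 0.22
(~A4 & A5) -> A5  [Kleene-Dienes: max(1−a, b)] with a=0.22, b=0.22 → 0.78
~((~A1 & A1) & A1) | ((~A4 & A5) -> A5) = max(a, b) on (0.75, 0.78) = 0.78

0.78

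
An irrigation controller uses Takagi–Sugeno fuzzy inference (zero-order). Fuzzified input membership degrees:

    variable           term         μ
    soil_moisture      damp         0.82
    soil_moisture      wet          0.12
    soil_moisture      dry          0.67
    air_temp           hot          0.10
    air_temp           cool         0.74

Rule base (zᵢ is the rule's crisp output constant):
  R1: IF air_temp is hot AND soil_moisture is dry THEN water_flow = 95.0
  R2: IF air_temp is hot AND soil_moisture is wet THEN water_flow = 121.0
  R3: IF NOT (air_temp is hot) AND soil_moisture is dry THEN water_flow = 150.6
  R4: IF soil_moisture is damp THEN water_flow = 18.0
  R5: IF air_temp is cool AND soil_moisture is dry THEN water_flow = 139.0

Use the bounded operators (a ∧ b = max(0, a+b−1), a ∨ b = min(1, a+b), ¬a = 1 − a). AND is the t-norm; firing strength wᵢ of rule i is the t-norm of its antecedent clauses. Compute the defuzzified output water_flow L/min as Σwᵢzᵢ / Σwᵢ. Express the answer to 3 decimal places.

R1 (z=95.0): hot=0.10, dry=0.67; AND[max(0, a+b−1)] → w = 0.00
R2 (z=121.0): hot=0.10, wet=0.12; AND[max(0, a+b−1)] → w = 0.00
R3 (z=150.6): ¬hot=1−0.10=0.90, dry=0.67; AND[max(0, a+b−1)] → w = 0.57
R4 (z=18.0): damp=0.82 → w = 0.82
R5 (z=139.0): cool=0.74, dry=0.67; AND[max(0, a+b−1)] → w = 0.41
Weighted average = (0.00·95.0 + 0.00·121.0 + 0.57·150.6 + 0.82·18.0 + 0.41·139.0) / (0.00 + 0.00 + 0.57 + 0.82 + 0.41)
  = 157.5920 / 1.8000 = 87.551

87.551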